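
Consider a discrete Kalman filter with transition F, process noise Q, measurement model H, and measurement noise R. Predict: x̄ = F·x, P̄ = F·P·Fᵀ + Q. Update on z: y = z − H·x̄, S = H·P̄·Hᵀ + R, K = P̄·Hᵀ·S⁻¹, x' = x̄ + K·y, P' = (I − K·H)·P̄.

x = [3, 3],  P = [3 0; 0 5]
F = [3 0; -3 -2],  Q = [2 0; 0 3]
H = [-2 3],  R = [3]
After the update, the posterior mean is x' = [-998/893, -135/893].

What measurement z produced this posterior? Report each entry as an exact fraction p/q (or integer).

x̄ = F·x = [9, -15]
P̄ = F·P·Fᵀ + Q = [29 -27; -27 50]
S = H·P̄·Hᵀ + R = [893]
K = P̄·Hᵀ·S⁻¹ = [-139/893; 204/893]
x' − x̄ = [-9035/893, 13260/893] = K·y
y = (KᵀK)⁻¹·Kᵀ·(x' − x̄) = [65]
z = y + H·x̄ = [65] + [-63] = [2]

z = [2]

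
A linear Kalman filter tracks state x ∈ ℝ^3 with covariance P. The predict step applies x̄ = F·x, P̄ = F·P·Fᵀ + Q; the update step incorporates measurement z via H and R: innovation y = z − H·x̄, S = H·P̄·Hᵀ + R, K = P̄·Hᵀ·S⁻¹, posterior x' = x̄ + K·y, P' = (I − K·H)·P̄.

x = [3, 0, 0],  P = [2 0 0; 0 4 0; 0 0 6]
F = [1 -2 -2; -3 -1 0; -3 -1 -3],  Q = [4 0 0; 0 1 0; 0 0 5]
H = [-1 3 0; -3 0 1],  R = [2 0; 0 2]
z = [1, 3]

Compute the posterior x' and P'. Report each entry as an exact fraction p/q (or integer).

x̄ = F·x = [3, -9, -9]
P̄ = F·P·Fᵀ + Q = [46 2 38; 2 23 22; 38 22 81]
y = z − H·x̄ = [31, 21]
S = H·P̄·Hᵀ + R = [243 148; 148 269]
K = P̄·Hᵀ·S⁻¹ = [4040/43463 -18380/43463; 15655/43463 -6028/43463; 12416/43463 -12163/43463]
x' = x̄ + K·y = [-130351/43463, -32450/43463, -261694/43463]
P' = (I − K·H)·P̄ = [322898/43463 110326/43463 931934/43463; 110326/43463 47212/43463 318922/43463; 931934/43463 318922/43463 2771476/43463]

x' = [-130351/43463, -32450/43463, -261694/43463]
P' = [322898/43463 110326/43463 931934/43463; 110326/43463 47212/43463 318922/43463; 931934/43463 318922/43463 2771476/43463]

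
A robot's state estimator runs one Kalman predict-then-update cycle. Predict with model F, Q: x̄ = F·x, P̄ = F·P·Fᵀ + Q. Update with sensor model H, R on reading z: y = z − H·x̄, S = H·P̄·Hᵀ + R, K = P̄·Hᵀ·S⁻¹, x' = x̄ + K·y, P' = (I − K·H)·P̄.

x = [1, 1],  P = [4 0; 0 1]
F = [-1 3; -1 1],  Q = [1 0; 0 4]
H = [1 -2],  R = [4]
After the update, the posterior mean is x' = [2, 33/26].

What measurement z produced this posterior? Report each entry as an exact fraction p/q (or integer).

z = [-1]

x̄ = F·x = [2, 0]
P̄ = F·P·Fᵀ + Q = [14 7; 7 9]
S = H·P̄·Hᵀ + R = [26]
K = P̄·Hᵀ·S⁻¹ = [0; -11/26]
x' − x̄ = [0, 33/26] = K·y
y = (KᵀK)⁻¹·Kᵀ·(x' − x̄) = [-3]
z = y + H·x̄ = [-3] + [2] = [-1]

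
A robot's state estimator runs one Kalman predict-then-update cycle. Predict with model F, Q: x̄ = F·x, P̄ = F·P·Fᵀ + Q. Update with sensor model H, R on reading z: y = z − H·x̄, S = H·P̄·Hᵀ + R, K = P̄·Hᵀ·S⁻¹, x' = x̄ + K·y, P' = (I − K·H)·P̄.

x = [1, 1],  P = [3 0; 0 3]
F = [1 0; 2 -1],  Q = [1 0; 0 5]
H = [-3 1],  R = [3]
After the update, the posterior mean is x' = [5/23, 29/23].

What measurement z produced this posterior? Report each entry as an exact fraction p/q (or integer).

z = [1]

x̄ = F·x = [1, 1]
P̄ = F·P·Fᵀ + Q = [4 6; 6 20]
S = H·P̄·Hᵀ + R = [23]
K = P̄·Hᵀ·S⁻¹ = [-6/23; 2/23]
x' − x̄ = [-18/23, 6/23] = K·y
y = (KᵀK)⁻¹·Kᵀ·(x' − x̄) = [3]
z = y + H·x̄ = [3] + [-2] = [1]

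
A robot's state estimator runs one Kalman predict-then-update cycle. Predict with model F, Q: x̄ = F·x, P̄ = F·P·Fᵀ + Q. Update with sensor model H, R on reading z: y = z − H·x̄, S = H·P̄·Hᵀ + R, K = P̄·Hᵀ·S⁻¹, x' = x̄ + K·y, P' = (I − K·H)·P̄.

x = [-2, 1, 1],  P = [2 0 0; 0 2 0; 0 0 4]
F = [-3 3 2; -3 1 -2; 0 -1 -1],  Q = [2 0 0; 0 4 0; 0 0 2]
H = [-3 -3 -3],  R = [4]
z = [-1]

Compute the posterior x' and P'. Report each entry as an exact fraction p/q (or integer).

x̄ = F·x = [11, 5, -2]
P̄ = F·P·Fᵀ + Q = [54 8 -14; 8 40 6; -14 6 8]
y = z − H·x̄ = [41]
S = H·P̄·Hᵀ + R = [922]
K = P̄·Hᵀ·S⁻¹ = [-72/461; -81/461; 0]
x' = x̄ + K·y = [2119/461, -1016/461, -2]
P' = (I − K·H)·P̄ = [14526/461 -7976/461 -14; -7976/461 5318/461 6; -14 6 8]

x' = [2119/461, -1016/461, -2]
P' = [14526/461 -7976/461 -14; -7976/461 5318/461 6; -14 6 8]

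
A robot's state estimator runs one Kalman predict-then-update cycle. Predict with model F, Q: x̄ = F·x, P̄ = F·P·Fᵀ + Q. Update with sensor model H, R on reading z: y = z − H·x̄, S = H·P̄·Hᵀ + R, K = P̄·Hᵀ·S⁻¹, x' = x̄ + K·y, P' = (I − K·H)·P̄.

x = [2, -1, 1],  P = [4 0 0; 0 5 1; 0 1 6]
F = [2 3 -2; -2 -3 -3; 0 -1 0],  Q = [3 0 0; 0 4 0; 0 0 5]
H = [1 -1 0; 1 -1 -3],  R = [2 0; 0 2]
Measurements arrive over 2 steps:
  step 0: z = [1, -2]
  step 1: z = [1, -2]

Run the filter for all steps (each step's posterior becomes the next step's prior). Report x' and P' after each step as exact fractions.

step 0: x' = [-29647/17193, -15860/5731, 17561/17193], P' = [615965/17193 201907/5731 2678/17193; 201907/5731 209225/5731 -2524/5731; 2678/17193 -2524/5731 6956/17193]
step 1: x' = [-7181195171/3337993724, -10194821849/3337993724, 789484240/834498431], P' = [15172493291/3337993724 12397236245/3337993724 194906557/834498431; 12397236245/3337993724 15877448515/3337993724 -299673119/834498431; 194906557/834498431 -299673119/834498431 334554332/834498431]

step 0: x̄ = F·x = [-1, -4, 1]
step 0: P̄ = F·P·Fᵀ + Q = [76 -28 -13; -28 137 18; -13 18 10]
step 0: y = z − H·x̄ = [-2, -2]
step 0: S = H·P̄·Hᵀ + R = [271 362; 362 547]
step 0: K = P̄·Hᵀ·S⁻¹ = [5122/17193 1105/17193; -3659/5731 127/5731; 5125/17193 -5309/17193]
step 0: x' = x̄ + K·y = [-29647/17193, -15860/5731, 17561/17193]
step 0: P' = (I − K·H)·P̄ = [615965/17193 201907/5731 2678/17193; 201907/5731 209225/5731 -2524/5731; 2678/17193 -2524/5731 6956/17193]
step 1: x̄ = F·x = [-79052/5731, 149351/17193, 15860/5731]
step 1: P̄ = F·P·Fᵀ + Q = [5176810/5731 -5107497/5731 -1036537/5731; -5107497/5731 15408803/17193 1023917/5731; -1036537/5731 1023917/5731 237880/5731]
step 1: y = z − H·x̄ = [36700/1563, 494861/17193]
step 1: S = H·P̄·Hᵀ + R = [5601691/1563 7284391/1563; 7284391/1563 105129533/17193]
step 1: K = P̄·Hᵀ·S⁻¹ = [1387628523/3337993724 218189181/3337993724; -1740106135/3337993724 57932579/3337993724; 247289838/834498431 -254541660/834498431]
step 1: x' = x̄ + K·y = [-7181195171/3337993724, -10194821849/3337993724, 789484240/834498431]
step 1: P' = (I − K·H)·P̄ = [15172493291/3337993724 12397236245/3337993724 194906557/834498431; 12397236245/3337993724 15877448515/3337993724 -299673119/834498431; 194906557/834498431 -299673119/834498431 334554332/834498431]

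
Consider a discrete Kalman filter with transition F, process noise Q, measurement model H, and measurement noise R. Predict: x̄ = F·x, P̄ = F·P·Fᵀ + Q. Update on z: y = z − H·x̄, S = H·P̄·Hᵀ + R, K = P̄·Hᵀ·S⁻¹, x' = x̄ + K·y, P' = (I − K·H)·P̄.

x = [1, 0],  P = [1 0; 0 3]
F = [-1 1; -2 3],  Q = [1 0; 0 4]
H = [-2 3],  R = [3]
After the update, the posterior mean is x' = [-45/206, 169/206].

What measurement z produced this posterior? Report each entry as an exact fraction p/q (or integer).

x̄ = F·x = [-1, -2]
P̄ = F·P·Fᵀ + Q = [5 11; 11 35]
S = H·P̄·Hᵀ + R = [206]
K = P̄·Hᵀ·S⁻¹ = [23/206; 83/206]
x' − x̄ = [161/206, 581/206] = K·y
y = (KᵀK)⁻¹·Kᵀ·(x' − x̄) = [7]
z = y + H·x̄ = [7] + [-4] = [3]

z = [3]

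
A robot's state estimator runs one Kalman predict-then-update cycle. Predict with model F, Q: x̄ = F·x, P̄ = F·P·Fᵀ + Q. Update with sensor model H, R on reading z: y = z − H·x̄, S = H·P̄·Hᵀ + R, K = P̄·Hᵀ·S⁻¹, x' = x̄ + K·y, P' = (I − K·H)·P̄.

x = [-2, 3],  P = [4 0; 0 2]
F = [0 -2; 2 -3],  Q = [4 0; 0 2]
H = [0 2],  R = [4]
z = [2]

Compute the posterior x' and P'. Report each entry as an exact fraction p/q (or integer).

x̄ = F·x = [-6, -13]
P̄ = F·P·Fᵀ + Q = [12 12; 12 36]
y = z − H·x̄ = [28]
S = H·P̄·Hᵀ + R = [148]
K = P̄·Hᵀ·S⁻¹ = [6/37; 18/37]
x' = x̄ + K·y = [-54/37, 23/37]
P' = (I − K·H)·P̄ = [300/37 12/37; 12/37 36/37]

x' = [-54/37, 23/37]
P' = [300/37 12/37; 12/37 36/37]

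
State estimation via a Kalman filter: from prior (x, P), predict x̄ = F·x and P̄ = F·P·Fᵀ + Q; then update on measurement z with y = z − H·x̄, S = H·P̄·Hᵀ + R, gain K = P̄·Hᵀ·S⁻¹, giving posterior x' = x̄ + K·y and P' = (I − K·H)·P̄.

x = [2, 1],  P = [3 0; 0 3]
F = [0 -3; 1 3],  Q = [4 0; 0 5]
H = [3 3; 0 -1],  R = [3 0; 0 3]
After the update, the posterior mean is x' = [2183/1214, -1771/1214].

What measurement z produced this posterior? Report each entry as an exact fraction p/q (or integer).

x̄ = F·x = [-3, 5]
P̄ = F·P·Fᵀ + Q = [31 -27; -27 35]
S = H·P̄·Hᵀ + R = [111 -24; -24 38]
K = P̄·Hᵀ·S⁻¹ = [184/607 1095/1214; 12/607 -1103/1214]
x' − x̄ = [5825/1214, -7841/1214] = K·y
y = (KᵀK)⁻¹·Kᵀ·(x' − x̄) = [-5, 7]
z = y + H·x̄ = [-5, 7] + [6, -5] = [1, 2]

z = [1, 2]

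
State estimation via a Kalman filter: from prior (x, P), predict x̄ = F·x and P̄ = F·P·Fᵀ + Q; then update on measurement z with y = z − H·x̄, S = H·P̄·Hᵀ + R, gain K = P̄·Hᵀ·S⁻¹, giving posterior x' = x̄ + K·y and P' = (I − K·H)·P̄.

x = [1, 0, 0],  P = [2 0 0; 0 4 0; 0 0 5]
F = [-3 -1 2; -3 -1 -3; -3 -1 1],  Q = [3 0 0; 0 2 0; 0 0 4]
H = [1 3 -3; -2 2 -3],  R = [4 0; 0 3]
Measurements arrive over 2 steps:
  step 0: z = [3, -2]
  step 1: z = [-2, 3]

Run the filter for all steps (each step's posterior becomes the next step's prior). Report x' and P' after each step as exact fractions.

step 0: x' = [145009/125295, 298397/250590, 54159/83530], P' = [128434/125295 -191474/125295 -59288/41765; -191474/125295 1702103/250590 474641/83530; -59288/41765 474641/83530 414921/83530]
step 1: x' = [-21679109508/22576175515, -62840178861/22576175515, -10374211415/4515235103], P' = [22912980838/22576175515 -32699871914/22576175515 -6108426748/4515235103; -32699871914/22576175515 139406652922/22576175515 23324838332/4515235103; -6108426748/4515235103 23324838332/4515235103 20477986696/4515235103]

step 0: x̄ = F·x = [-3, -3, -3]
step 0: P̄ = F·P·Fᵀ + Q = [45 -8 32; -8 69 7; 32 7 31]
step 0: y = z − H·x̄ = [6, -11]
step 0: S = H·P̄·Hᵀ + R = [583 626; 626 1102]
step 0: K = P̄·Hᵀ·S⁻¹ = [21901/125295 -35408/125295; 56449/125295 -33889/250590; 7573/41765 -19443/83530]
step 0: x' = x̄ + K·y = [145009/125295, 298397/250590, 54159/83530]
step 0: P' = (I − K·H)·P̄ = [128434/125295 -191474/125295 -59288/41765; -191474/125295 1702103/250590 474641/83530; -59288/41765 474641/83530 414921/83530]
step 1: x̄ = F·x = [-843497/250590, -827941/125295, -502987/125295]
step 1: P̄ = F·P·Fᵀ + Q = [6020093/250590 -2697806/125295 1567768/125295; -2697806/125295 7780354/125295 -652292/125295; 1567768/125295 -652292/125295 1624936/125295]
step 1: y = z − H·x̄ = [2292041/250590, -106897/41765]
step 1: S = H·P̄·Hᵀ + R = [148613297/250590 26855121/41765; 26855121/41765 35461693/41765]
step 1: K = P̄·Hᵀ·S⁻¹ = [4109941579/22576175515 -6533101428/22576175515; 8911877968/22576175515 -1886508436/22576175515; 608032040/4515235103 -855809976/4515235103]
step 1: x' = x̄ + K·y = [-21679109508/22576175515, -62840178861/22576175515, -10374211415/4515235103]
step 1: P' = (I − K·H)·P̄ = [22912980838/22576175515 -32699871914/22576175515 -6108426748/4515235103; -32699871914/22576175515 139406652922/22576175515 23324838332/4515235103; -6108426748/4515235103 23324838332/4515235103 20477986696/4515235103]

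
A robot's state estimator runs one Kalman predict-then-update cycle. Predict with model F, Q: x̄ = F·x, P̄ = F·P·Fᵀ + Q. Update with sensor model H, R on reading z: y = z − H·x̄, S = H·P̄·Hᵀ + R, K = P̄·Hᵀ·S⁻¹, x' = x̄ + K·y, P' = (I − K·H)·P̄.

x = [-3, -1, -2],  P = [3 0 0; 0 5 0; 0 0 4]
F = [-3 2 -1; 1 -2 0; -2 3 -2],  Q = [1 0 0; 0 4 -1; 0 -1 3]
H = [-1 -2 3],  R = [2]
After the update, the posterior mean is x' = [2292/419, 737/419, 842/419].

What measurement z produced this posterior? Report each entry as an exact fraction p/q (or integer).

x̄ = F·x = [9, -1, 7]
P̄ = F·P·Fᵀ + Q = [52 -29 56; -29 27 -37; 56 -37 76]
S = H·P̄·Hᵀ + R = [838]
K = P̄·Hᵀ·S⁻¹ = [87/419; -68/419; 123/419]
x' − x̄ = [-1479/419, 1156/419, -2091/419] = K·y
y = (KᵀK)⁻¹·Kᵀ·(x' − x̄) = [-17]
z = y + H·x̄ = [-17] + [14] = [-3]

z = [-3]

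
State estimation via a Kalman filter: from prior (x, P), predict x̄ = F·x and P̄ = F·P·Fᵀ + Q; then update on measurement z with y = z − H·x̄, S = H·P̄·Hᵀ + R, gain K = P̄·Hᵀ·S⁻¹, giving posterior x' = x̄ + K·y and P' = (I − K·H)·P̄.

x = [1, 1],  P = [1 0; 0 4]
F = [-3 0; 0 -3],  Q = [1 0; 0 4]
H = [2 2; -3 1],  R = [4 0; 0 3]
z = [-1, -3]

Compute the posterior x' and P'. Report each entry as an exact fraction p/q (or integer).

x' = [22/41, -189/163]
P' = [10/41 0; 0 120/163]

x̄ = F·x = [-3, -3]
P̄ = F·P·Fᵀ + Q = [10 0; 0 40]
y = z − H·x̄ = [11, -9]
S = H·P̄·Hᵀ + R = [204 20; 20 133]
K = P̄·Hᵀ·S⁻¹ = [5/41 -10/41; 60/163 40/163]
x' = x̄ + K·y = [22/41, -189/163]
P' = (I − K·H)·P̄ = [10/41 0; 0 120/163]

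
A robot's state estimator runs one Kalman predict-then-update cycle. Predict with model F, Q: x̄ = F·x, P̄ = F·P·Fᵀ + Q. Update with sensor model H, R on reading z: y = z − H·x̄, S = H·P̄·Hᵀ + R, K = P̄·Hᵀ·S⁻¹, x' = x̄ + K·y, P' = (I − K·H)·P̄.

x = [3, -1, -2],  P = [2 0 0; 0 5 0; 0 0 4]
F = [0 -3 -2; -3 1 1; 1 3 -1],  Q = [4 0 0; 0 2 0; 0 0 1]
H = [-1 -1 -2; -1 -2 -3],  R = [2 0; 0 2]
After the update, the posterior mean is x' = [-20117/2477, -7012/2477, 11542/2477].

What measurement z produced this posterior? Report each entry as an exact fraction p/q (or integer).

z = [3, -1]

x̄ = F·x = [7, -12, 2]
P̄ = F·P·Fᵀ + Q = [65 -23 -37; -23 29 5; -37 5 52]
S = H·P̄·Hᵀ + R = [130 216; 216 397]
K = P̄·Hᵀ·S⁻¹ = [-3584/2477 2524/2477; 2224/2477 -1522/2477; -360/2477 -609/2477]
x' − x̄ = [-37456/2477, 22712/2477, 6588/2477] = K·y
y = (KᵀK)⁻¹·Kᵀ·(x' − x̄) = [2, -12]
z = y + H·x̄ = [2, -12] + [1, 11] = [3, -1]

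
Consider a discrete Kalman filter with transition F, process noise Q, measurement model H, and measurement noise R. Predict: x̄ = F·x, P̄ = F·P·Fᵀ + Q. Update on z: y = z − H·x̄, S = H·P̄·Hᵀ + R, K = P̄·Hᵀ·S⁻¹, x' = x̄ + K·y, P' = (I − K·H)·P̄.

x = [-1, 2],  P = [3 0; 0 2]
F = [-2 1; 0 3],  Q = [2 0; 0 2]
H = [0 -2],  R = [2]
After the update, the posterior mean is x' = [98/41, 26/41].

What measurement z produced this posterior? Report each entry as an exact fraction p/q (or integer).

x̄ = F·x = [4, 6]
P̄ = F·P·Fᵀ + Q = [16 6; 6 20]
S = H·P̄·Hᵀ + R = [82]
K = P̄·Hᵀ·S⁻¹ = [-6/41; -20/41]
x' − x̄ = [-66/41, -220/41] = K·y
y = (KᵀK)⁻¹·Kᵀ·(x' − x̄) = [11]
z = y + H·x̄ = [11] + [-12] = [-1]

z = [-1]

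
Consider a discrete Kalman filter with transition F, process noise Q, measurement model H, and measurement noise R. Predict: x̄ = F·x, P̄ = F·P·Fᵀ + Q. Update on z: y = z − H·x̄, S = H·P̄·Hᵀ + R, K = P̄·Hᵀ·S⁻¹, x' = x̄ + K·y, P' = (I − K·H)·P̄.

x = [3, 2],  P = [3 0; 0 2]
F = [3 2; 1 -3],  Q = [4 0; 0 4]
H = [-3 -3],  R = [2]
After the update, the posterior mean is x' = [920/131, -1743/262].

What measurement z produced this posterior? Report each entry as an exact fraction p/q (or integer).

x̄ = F·x = [13, -3]
P̄ = F·P·Fᵀ + Q = [39 -3; -3 25]
S = H·P̄·Hᵀ + R = [524]
K = P̄·Hᵀ·S⁻¹ = [-27/131; -33/262]
x' − x̄ = [-783/131, -957/262] = K·y
y = (KᵀK)⁻¹·Kᵀ·(x' − x̄) = [29]
z = y + H·x̄ = [29] + [-30] = [-1]

z = [-1]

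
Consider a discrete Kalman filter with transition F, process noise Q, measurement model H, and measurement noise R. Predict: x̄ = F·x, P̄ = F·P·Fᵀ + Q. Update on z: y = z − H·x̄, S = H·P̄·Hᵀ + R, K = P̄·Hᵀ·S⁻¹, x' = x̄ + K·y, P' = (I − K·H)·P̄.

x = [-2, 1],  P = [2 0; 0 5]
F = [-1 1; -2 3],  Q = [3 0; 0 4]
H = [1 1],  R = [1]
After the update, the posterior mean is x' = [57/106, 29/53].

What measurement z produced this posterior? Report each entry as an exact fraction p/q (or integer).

z = [1]

x̄ = F·x = [3, 7]
P̄ = F·P·Fᵀ + Q = [10 19; 19 57]
S = H·P̄·Hᵀ + R = [106]
K = P̄·Hᵀ·S⁻¹ = [29/106; 38/53]
x' − x̄ = [-261/106, -342/53] = K·y
y = (KᵀK)⁻¹·Kᵀ·(x' − x̄) = [-9]
z = y + H·x̄ = [-9] + [10] = [1]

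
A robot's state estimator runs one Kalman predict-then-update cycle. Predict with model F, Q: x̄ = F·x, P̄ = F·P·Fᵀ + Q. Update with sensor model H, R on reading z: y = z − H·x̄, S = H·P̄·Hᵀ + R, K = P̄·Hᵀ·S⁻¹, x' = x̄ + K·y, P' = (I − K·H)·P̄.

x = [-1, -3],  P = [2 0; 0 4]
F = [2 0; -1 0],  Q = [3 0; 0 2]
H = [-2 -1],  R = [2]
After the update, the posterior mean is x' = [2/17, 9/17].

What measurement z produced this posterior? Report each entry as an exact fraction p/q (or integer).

x̄ = F·x = [-2, 1]
P̄ = F·P·Fᵀ + Q = [11 -4; -4 4]
S = H·P̄·Hᵀ + R = [34]
K = P̄·Hᵀ·S⁻¹ = [-9/17; 2/17]
x' − x̄ = [36/17, -8/17] = K·y
y = (KᵀK)⁻¹·Kᵀ·(x' − x̄) = [-4]
z = y + H·x̄ = [-4] + [3] = [-1]

z = [-1]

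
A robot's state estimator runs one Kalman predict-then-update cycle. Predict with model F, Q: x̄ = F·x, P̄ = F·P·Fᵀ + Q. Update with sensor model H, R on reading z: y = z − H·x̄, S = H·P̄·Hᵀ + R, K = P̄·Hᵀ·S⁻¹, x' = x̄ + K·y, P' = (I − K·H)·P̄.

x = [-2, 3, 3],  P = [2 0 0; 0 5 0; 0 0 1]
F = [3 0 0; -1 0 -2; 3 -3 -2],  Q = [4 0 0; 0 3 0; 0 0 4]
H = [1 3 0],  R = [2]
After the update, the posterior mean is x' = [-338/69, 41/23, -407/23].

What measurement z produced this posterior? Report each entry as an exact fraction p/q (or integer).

x̄ = F·x = [-6, -4, -21]
P̄ = F·P·Fᵀ + Q = [22 -6 18; -6 9 -2; 18 -2 71]
S = H·P̄·Hᵀ + R = [69]
K = P̄·Hᵀ·S⁻¹ = [4/69; 7/23; 4/23]
x' − x̄ = [76/69, 133/23, 76/23] = K·y
y = (KᵀK)⁻¹·Kᵀ·(x' − x̄) = [19]
z = y + H·x̄ = [19] + [-18] = [1]

z = [1]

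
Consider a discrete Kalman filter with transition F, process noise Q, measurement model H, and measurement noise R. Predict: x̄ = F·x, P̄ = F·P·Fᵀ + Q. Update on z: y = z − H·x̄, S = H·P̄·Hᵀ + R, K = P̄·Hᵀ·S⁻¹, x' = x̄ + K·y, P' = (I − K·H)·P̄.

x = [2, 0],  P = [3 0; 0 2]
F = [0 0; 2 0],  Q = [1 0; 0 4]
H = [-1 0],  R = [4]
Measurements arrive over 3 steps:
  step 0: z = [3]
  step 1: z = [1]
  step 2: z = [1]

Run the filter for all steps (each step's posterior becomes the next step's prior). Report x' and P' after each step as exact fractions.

step 0: x̄ = F·x = [0, 4]
step 0: P̄ = F·P·Fᵀ + Q = [1 0; 0 16]
step 0: y = z − H·x̄ = [3]
step 0: S = H·P̄·Hᵀ + R = [5]
step 0: K = P̄·Hᵀ·S⁻¹ = [-1/5; 0]
step 0: x' = x̄ + K·y = [-3/5, 4]
step 0: P' = (I − K·H)·P̄ = [4/5 0; 0 16]
step 1: x̄ = F·x = [0, -6/5]
step 1: P̄ = F·P·Fᵀ + Q = [1 0; 0 36/5]
step 1: y = z − H·x̄ = [1]
step 1: S = H·P̄·Hᵀ + R = [5]
step 1: K = P̄·Hᵀ·S⁻¹ = [-1/5; 0]
step 1: x' = x̄ + K·y = [-1/5, -6/5]
step 1: P' = (I − K·H)·P̄ = [4/5 0; 0 36/5]
step 2: x̄ = F·x = [0, -2/5]
step 2: P̄ = F·P·Fᵀ + Q = [1 0; 0 36/5]
step 2: y = z − H·x̄ = [1]
step 2: S = H·P̄·Hᵀ + R = [5]
step 2: K = P̄·Hᵀ·S⁻¹ = [-1/5; 0]
step 2: x' = x̄ + K·y = [-1/5, -2/5]
step 2: P' = (I − K·H)·P̄ = [4/5 0; 0 36/5]

step 0: x' = [-3/5, 4], P' = [4/5 0; 0 16]
step 1: x' = [-1/5, -6/5], P' = [4/5 0; 0 36/5]
step 2: x' = [-1/5, -2/5], P' = [4/5 0; 0 36/5]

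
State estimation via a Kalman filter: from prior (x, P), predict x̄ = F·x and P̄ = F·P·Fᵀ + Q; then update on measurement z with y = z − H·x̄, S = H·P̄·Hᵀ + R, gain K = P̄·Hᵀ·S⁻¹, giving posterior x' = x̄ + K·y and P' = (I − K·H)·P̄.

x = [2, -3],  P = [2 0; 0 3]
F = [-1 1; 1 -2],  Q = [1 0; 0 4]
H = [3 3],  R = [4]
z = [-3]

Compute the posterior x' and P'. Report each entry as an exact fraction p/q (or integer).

x̄ = F·x = [-5, 8]
P̄ = F·P·Fᵀ + Q = [6 -8; -8 18]
y = z − H·x̄ = [-12]
S = H·P̄·Hᵀ + R = [76]
K = P̄·Hᵀ·S⁻¹ = [-3/38; 15/38]
x' = x̄ + K·y = [-77/19, 62/19]
P' = (I − K·H)·P̄ = [105/19 -107/19; -107/19 117/19]

x' = [-77/19, 62/19]
P' = [105/19 -107/19; -107/19 117/19]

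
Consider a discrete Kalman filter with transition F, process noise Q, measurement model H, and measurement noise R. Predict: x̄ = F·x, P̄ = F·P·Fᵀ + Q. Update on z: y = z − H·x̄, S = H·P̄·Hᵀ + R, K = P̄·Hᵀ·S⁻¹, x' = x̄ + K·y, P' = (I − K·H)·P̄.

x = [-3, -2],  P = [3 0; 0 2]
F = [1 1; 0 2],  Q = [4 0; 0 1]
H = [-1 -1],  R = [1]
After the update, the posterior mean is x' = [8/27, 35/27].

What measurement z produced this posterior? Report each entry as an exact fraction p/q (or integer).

z = [-2]

x̄ = F·x = [-5, -4]
P̄ = F·P·Fᵀ + Q = [9 4; 4 9]
S = H·P̄·Hᵀ + R = [27]
K = P̄·Hᵀ·S⁻¹ = [-13/27; -13/27]
x' − x̄ = [143/27, 143/27] = K·y
y = (KᵀK)⁻¹·Kᵀ·(x' − x̄) = [-11]
z = y + H·x̄ = [-11] + [9] = [-2]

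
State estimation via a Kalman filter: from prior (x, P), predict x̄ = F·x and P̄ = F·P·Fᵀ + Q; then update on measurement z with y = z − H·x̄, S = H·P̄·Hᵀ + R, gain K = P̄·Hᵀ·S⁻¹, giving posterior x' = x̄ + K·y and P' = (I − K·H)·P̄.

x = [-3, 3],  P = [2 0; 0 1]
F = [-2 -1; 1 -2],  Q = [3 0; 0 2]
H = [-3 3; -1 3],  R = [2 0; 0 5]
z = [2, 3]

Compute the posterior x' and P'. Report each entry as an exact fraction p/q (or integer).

x' = [-1833/2297, -129/2297]
P' = [2958/2297 2336/2297; 2336/2297 2202/2297]

x̄ = F·x = [3, -9]
P̄ = F·P·Fᵀ + Q = [12 -2; -2 8]
y = z − H·x̄ = [38, 33]
S = H·P̄·Hᵀ + R = [218 132; 132 101]
K = P̄·Hᵀ·S⁻¹ = [-933/2297 810/2297; -201/2297 854/2297]
x' = x̄ + K·y = [-1833/2297, -129/2297]
P' = (I − K·H)·P̄ = [2958/2297 2336/2297; 2336/2297 2202/2297]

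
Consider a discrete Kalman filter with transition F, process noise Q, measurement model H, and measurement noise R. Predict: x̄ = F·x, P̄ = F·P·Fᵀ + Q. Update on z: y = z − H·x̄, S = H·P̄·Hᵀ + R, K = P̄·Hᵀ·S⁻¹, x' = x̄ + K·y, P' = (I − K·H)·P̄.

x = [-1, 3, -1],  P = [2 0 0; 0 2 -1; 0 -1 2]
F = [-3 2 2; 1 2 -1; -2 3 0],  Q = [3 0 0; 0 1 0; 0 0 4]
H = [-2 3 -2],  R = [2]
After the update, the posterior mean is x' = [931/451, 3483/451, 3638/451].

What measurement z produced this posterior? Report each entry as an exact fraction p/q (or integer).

x̄ = F·x = [7, 6, 11]
P̄ = F·P·Fᵀ + Q = [29 -4 18; -4 17 11; 18 11 30]
S = H·P̄·Hᵀ + R = [451]
K = P̄·Hᵀ·S⁻¹ = [-106/451; 37/451; -63/451]
x' − x̄ = [-2226/451, 777/451, -1323/451] = K·y
y = (KᵀK)⁻¹·Kᵀ·(x' − x̄) = [21]
z = y + H·x̄ = [21] + [-18] = [3]

z = [3]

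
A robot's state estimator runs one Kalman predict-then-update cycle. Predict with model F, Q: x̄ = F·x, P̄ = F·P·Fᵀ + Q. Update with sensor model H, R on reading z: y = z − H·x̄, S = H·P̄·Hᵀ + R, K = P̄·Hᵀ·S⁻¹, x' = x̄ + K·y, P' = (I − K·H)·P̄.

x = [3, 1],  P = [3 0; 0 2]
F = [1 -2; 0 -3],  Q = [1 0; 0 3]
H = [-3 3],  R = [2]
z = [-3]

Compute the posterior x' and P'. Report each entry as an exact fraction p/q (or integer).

x' = [1, -6/83]
P' = [12 12; 12 1014/83]

x̄ = F·x = [1, -3]
P̄ = F·P·Fᵀ + Q = [12 12; 12 21]
y = z − H·x̄ = [9]
S = H·P̄·Hᵀ + R = [83]
K = P̄·Hᵀ·S⁻¹ = [0; 27/83]
x' = x̄ + K·y = [1, -6/83]
P' = (I − K·H)·P̄ = [12 12; 12 1014/83]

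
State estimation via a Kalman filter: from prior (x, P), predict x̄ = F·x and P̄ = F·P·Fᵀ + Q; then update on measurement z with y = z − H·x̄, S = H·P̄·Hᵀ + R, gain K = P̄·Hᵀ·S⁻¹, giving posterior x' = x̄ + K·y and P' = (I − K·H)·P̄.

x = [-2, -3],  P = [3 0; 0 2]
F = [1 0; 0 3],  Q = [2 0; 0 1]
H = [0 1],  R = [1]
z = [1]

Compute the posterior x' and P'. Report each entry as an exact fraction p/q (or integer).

x' = [-2, 1/2]
P' = [5 0; 0 19/20]

x̄ = F·x = [-2, -9]
P̄ = F·P·Fᵀ + Q = [5 0; 0 19]
y = z − H·x̄ = [10]
S = H·P̄·Hᵀ + R = [20]
K = P̄·Hᵀ·S⁻¹ = [0; 19/20]
x' = x̄ + K·y = [-2, 1/2]
P' = (I − K·H)·P̄ = [5 0; 0 19/20]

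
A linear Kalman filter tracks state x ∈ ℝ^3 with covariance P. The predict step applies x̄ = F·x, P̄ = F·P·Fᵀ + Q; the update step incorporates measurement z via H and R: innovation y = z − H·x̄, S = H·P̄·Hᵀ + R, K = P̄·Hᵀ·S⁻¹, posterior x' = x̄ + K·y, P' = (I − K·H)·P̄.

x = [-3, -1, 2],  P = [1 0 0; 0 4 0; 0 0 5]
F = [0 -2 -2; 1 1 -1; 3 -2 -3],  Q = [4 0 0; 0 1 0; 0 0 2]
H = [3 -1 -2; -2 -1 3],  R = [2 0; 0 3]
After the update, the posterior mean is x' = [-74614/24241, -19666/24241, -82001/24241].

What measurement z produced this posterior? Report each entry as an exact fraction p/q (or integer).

z = [-2, -3]

x̄ = F·x = [-2, -6, -13]
P̄ = F·P·Fᵀ + Q = [40 2 46; 2 11 10; 46 10 72]
S = H·P̄·Hᵀ + R = [137 -75; -75 218]
K = P̄·Hᵀ·S⁻¹ = [9868/24241 9622/24241; -4325/24241 180/24241; 5062/24241 14418/24241]
x' − x̄ = [-26132/24241, 125780/24241, 233132/24241] = K·y
y = (KᵀK)⁻¹·Kᵀ·(x' − x̄) = [-28, 26]
z = y + H·x̄ = [-28, 26] + [26, -29] = [-2, -3]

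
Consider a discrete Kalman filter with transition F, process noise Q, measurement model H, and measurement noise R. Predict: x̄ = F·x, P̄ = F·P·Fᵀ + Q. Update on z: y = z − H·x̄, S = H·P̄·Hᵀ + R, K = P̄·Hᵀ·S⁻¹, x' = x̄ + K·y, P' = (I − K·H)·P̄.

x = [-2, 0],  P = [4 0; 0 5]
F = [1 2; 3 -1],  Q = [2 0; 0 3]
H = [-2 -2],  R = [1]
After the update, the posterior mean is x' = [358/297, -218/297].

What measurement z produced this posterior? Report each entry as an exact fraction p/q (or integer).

z = [-1]

x̄ = F·x = [-2, -6]
P̄ = F·P·Fᵀ + Q = [26 2; 2 44]
S = H·P̄·Hᵀ + R = [297]
K = P̄·Hᵀ·S⁻¹ = [-56/297; -92/297]
x' − x̄ = [952/297, 1564/297] = K·y
y = (KᵀK)⁻¹·Kᵀ·(x' − x̄) = [-17]
z = y + H·x̄ = [-17] + [16] = [-1]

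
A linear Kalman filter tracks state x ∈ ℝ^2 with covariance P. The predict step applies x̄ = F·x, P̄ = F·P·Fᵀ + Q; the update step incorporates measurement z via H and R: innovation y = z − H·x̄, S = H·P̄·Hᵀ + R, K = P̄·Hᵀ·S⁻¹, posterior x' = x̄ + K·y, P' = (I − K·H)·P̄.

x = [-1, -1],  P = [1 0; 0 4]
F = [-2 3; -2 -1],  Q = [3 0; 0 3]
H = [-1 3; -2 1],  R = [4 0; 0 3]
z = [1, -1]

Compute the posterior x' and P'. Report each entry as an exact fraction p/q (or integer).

x' = [3601/3889, 2902/3889]
P' = [13195/11667 6857/11667; 6857/11667 7903/11667]

x̄ = F·x = [-1, 3]
P̄ = F·P·Fᵀ + Q = [43 -8; -8 11]
y = z − H·x̄ = [-9, -6]
S = H·P̄·Hᵀ + R = [194 175; 175 218]
K = P̄·Hᵀ·S⁻¹ = [1844/11667 -6511/11667; 4213/11667 -1937/11667]
x' = x̄ + K·y = [3601/3889, 2902/3889]
P' = (I − K·H)·P̄ = [13195/11667 6857/11667; 6857/11667 7903/11667]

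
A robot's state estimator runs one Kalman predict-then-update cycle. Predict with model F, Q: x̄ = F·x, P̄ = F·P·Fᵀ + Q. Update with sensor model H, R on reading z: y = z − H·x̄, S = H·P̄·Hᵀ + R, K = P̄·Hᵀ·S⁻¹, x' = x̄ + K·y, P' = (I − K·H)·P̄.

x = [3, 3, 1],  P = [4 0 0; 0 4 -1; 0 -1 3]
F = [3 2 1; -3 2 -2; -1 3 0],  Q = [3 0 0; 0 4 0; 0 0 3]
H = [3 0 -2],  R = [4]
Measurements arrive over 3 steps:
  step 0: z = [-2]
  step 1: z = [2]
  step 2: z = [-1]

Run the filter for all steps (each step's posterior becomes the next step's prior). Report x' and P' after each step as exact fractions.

step 0: x̄ = F·x = [16, -5, 6]
step 0: P̄ = F·P·Fᵀ + Q = [54 -24 9; -24 76 42; 9 42 43]
step 0: y = z − H·x̄ = [-38]
step 0: S = H·P̄·Hᵀ + R = [554]
step 0: K = P̄·Hᵀ·S⁻¹ = [72/277; -78/277; -59/554]
step 0: x' = x̄ + K·y = [1696/277, 1579/277, 2783/277]
step 0: P' = (I − K·H)·P̄ = [4590/277 4584/277 6741/277; 4584/277 8884/277 7032/277; 6741/277 7032/277 20341/554]
step 1: x̄ = F·x = [11029/277, -7496/277, 3041/277]
step 1: P̄ = F·P·Fᵀ + Q = [422859/554 -100848/277 85977/277; -100848/277 88264/277 -12060/277; 85977/277 -12060/277 57873/277]
step 1: y = z − H·x̄ = [-26451/277]
step 1: S = H·P̄·Hᵀ + R = [2207483/554]
step 1: K = P̄·Hᵀ·S⁻¹ = [924669/2207483; -556848/2207483; 284370/2207483]
step 1: x' = x̄ + K·y = [-404656/2207483, -6563560/2207483, -2920271/2207483]
step 1: P' = (I − K·H)·P̄ = [141590784/2207483 125739336/2207483 210536838/2207483; 125739336/2207483 143687480/2207483 189722700/2207483; 210536838/2207483 189722700/2207483 315236517/2207483]
step 2: x̄ = F·x = [-17261359/2207483, -6072610/2207483, -19286024/2207483]
step 2: P̄ = F·P·Fᵀ + Q = [5701909802/2207483 -3604317112/2207483 1676159142/2207483; -3604317112/2207483 2618631400/2207483 -813497988/2207483; 1676159142/2207483 -813497988/2207483 686964537/2207483]
step 2: y = z − H·x̄ = [11004546/2207483]
step 2: S = H·P̄·Hᵀ + R = [33959966594/2207483]
step 2: K = P̄·Hᵀ·S⁻¹ = [6876705561/16979983297; -4592977680/16979983297; 1827274176/16979983297]
step 2: x' = x̄ + K·y = [-98493426599/16979983297, -69607082150/16979983297, -139239143704/16979983297]
step 2: P' = (I − K·H)·P̄ = [1014809379544/16979983297 891452368312/16979983297 1508460658194/16979983297; 891452368312/16979983297 1029874067000/16979983297 1346364507828/16979983297; 1508460658194/16979983297 1346364507828/16979983297 2259036438939/16979983297]

step 0: x' = [1696/277, 1579/277, 2783/277], P' = [4590/277 4584/277 6741/277; 4584/277 8884/277 7032/277; 6741/277 7032/277 20341/554]
step 1: x' = [-404656/2207483, -6563560/2207483, -2920271/2207483], P' = [141590784/2207483 125739336/2207483 210536838/2207483; 125739336/2207483 143687480/2207483 189722700/2207483; 210536838/2207483 189722700/2207483 315236517/2207483]
step 2: x' = [-98493426599/16979983297, -69607082150/16979983297, -139239143704/16979983297], P' = [1014809379544/16979983297 891452368312/16979983297 1508460658194/16979983297; 891452368312/16979983297 1029874067000/16979983297 1346364507828/16979983297; 1508460658194/16979983297 1346364507828/16979983297 2259036438939/16979983297]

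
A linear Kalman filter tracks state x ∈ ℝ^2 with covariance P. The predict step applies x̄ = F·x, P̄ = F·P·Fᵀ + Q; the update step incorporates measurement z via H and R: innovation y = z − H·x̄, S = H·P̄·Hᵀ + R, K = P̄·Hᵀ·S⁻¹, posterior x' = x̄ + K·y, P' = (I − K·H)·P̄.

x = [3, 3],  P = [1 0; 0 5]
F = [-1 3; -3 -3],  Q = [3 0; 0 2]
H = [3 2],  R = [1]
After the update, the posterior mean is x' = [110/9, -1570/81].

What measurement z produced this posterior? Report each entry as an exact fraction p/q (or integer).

x̄ = F·x = [6, -18]
P̄ = F·P·Fᵀ + Q = [49 -42; -42 56]
S = H·P̄·Hᵀ + R = [162]
K = P̄·Hᵀ·S⁻¹ = [7/18; -7/81]
x' − x̄ = [56/9, -112/81] = K·y
y = (KᵀK)⁻¹·Kᵀ·(x' − x̄) = [16]
z = y + H·x̄ = [16] + [-18] = [-2]

z = [-2]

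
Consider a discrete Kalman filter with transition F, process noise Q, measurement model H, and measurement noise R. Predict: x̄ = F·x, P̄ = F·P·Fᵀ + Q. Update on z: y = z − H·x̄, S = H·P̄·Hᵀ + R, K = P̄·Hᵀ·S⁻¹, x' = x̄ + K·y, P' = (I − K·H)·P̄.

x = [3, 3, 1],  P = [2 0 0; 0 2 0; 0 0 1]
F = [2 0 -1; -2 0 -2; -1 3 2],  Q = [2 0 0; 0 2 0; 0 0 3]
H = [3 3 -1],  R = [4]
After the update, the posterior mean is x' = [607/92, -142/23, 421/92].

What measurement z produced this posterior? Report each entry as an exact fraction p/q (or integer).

z = [-3]

x̄ = F·x = [5, -8, 8]
P̄ = F·P·Fᵀ + Q = [11 -6 -6; -6 14 0; -6 0 27]
S = H·P̄·Hᵀ + R = [184]
K = P̄·Hᵀ·S⁻¹ = [21/184; 3/23; -45/184]
x' − x̄ = [147/92, 42/23, -315/92] = K·y
y = (KᵀK)⁻¹·Kᵀ·(x' − x̄) = [14]
z = y + H·x̄ = [14] + [-17] = [-3]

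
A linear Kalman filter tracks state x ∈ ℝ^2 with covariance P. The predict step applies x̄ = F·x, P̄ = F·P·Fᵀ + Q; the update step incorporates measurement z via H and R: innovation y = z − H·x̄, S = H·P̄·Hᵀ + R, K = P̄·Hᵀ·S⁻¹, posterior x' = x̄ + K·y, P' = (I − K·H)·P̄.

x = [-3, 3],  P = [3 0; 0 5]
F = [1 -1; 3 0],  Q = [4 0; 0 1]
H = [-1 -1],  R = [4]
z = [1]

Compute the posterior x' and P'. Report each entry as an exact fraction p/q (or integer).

x' = [-39/31, -20/31]
P' = [303/62 -219/62; -219/62 367/62]

x̄ = F·x = [-6, -9]
P̄ = F·P·Fᵀ + Q = [12 9; 9 28]
y = z − H·x̄ = [-14]
S = H·P̄·Hᵀ + R = [62]
K = P̄·Hᵀ·S⁻¹ = [-21/62; -37/62]
x' = x̄ + K·y = [-39/31, -20/31]
P' = (I − K·H)·P̄ = [303/62 -219/62; -219/62 367/62]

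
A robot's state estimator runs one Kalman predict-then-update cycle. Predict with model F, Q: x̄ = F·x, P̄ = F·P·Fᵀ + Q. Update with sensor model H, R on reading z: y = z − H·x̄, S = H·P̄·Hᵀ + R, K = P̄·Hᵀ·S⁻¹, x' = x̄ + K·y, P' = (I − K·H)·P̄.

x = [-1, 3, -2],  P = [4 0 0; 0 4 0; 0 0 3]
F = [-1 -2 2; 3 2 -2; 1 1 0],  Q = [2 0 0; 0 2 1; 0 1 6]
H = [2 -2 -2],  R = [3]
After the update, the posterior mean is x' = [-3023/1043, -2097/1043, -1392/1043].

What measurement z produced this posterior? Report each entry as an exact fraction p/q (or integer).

x̄ = F·x = [-9, 7, 2]
P̄ = F·P·Fᵀ + Q = [34 -40 -12; -40 66 21; -12 21 14]
S = H·P̄·Hᵀ + R = [1043]
K = P̄·Hᵀ·S⁻¹ = [172/1043; -254/1043; -94/1043]
x' − x̄ = [6364/1043, -9398/1043, -3478/1043] = K·y
y = (KᵀK)⁻¹·Kᵀ·(x' − x̄) = [37]
z = y + H·x̄ = [37] + [-36] = [1]

z = [1]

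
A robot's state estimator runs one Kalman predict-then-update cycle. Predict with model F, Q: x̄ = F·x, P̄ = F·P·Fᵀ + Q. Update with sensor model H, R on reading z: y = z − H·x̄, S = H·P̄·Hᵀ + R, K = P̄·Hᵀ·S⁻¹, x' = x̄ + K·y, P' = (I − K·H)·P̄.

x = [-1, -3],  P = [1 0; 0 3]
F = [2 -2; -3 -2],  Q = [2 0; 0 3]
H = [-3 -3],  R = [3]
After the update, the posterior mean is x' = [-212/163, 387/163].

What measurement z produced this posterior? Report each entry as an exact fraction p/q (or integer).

x̄ = F·x = [4, 9]
P̄ = F·P·Fᵀ + Q = [18 6; 6 24]
S = H·P̄·Hᵀ + R = [489]
K = P̄·Hᵀ·S⁻¹ = [-24/163; -30/163]
x' − x̄ = [-864/163, -1080/163] = K·y
y = (KᵀK)⁻¹·Kᵀ·(x' − x̄) = [36]
z = y + H·x̄ = [36] + [-39] = [-3]

z = [-3]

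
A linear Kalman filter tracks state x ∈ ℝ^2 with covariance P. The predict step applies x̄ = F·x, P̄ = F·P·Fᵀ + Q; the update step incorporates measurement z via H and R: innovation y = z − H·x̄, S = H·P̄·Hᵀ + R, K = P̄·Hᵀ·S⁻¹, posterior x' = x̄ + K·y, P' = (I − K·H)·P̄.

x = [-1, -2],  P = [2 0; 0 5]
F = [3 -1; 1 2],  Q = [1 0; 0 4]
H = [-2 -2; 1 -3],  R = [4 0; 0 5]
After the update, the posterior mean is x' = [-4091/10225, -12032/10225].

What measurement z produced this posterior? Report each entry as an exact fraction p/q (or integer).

x̄ = F·x = [-1, -5]
P̄ = F·P·Fᵀ + Q = [24 -4; -4 26]
S = H·P̄·Hᵀ + R = [172 92; 92 287]
K = P̄·Hᵀ·S⁻¹ = [-3698/10225 2468/10225; -1271/10225 -2514/10225]
x' − x̄ = [6134/10225, 39093/10225] = K·y
y = (KᵀK)⁻¹·Kᵀ·(x' − x̄) = [-9, -11]
z = y + H·x̄ = [-9, -11] + [12, 14] = [3, 3]

z = [3, 3]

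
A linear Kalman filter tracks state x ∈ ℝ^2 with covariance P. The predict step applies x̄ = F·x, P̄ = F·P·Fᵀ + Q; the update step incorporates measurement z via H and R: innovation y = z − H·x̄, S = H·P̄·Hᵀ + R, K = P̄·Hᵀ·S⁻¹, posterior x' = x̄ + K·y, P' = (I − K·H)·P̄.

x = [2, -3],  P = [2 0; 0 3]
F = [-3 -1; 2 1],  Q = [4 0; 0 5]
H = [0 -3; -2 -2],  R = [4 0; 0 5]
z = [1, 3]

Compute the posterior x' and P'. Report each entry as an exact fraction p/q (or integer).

x̄ = F·x = [-3, 1]
P̄ = F·P·Fᵀ + Q = [25 -15; -15 16]
y = z − H·x̄ = [4, -1]
S = H·P̄·Hᵀ + R = [148 6; 6 49]
K = P̄·Hᵀ·S⁻¹ = [2325/7216 -1615/3608; -585/1804 -1/902]
x' = x̄ + K·y = [-4559/3608, -267/902]
P' = (I − K·H)·P̄ = [11175/7216 -775/1804; -775/1804 195/451]

x' = [-4559/3608, -267/902]
P' = [11175/7216 -775/1804; -775/1804 195/451]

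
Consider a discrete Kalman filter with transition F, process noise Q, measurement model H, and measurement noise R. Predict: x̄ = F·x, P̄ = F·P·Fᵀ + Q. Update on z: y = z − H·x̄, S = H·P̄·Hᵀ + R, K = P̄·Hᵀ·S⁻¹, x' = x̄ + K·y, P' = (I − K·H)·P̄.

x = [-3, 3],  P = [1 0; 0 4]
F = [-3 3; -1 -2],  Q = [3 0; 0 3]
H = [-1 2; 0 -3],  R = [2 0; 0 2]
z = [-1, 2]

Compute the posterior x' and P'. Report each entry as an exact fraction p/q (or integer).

x' = [7605/5459, -1832/5459]
P' = [13686/5459 1992/5459; 1992/5459 1118/5459]

x̄ = F·x = [18, -3]
P̄ = F·P·Fᵀ + Q = [48 -21; -21 20]
y = z − H·x̄ = [23, -7]
S = H·P̄·Hᵀ + R = [214 -183; -183 182]
K = P̄·Hᵀ·S⁻¹ = [-4851/5459 -2988/5459; 122/5459 -1677/5459]
x' = x̄ + K·y = [7605/5459, -1832/5459]
P' = (I − K·H)·P̄ = [13686/5459 1992/5459; 1992/5459 1118/5459]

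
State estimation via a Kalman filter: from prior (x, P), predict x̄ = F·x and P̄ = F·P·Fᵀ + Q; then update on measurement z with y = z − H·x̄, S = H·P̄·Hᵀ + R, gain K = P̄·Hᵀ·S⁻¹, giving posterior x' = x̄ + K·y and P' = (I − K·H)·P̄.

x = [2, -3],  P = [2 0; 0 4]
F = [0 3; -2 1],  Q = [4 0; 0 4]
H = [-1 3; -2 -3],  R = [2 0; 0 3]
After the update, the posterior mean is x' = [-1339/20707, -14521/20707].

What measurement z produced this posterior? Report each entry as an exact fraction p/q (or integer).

x̄ = F·x = [-9, -7]
P̄ = F·P·Fᵀ + Q = [40 12; 12 16]
S = H·P̄·Hᵀ + R = [114 -100; -100 451]
K = P̄·Hᵀ·S⁻¹ = [-6702/20707 -6812/20707; 4518/20707 -2304/20707]
x' − x̄ = [185024/20707, 130428/20707] = K·y
y = (KᵀK)⁻¹·Kᵀ·(x' − x̄) = [10, -37]
z = y + H·x̄ = [10, -37] + [-12, 39] = [-2, 2]

z = [-2, 2]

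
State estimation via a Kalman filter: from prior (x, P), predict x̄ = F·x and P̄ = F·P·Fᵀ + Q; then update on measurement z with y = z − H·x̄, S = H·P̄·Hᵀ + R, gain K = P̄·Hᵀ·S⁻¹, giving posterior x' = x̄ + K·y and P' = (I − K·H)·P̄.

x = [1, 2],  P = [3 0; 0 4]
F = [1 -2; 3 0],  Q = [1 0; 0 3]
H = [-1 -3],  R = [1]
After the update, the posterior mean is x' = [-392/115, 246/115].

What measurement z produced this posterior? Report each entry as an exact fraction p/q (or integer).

x̄ = F·x = [-3, 3]
P̄ = F·P·Fᵀ + Q = [20 9; 9 30]
S = H·P̄·Hᵀ + R = [345]
K = P̄·Hᵀ·S⁻¹ = [-47/345; -33/115]
x' − x̄ = [-47/115, -99/115] = K·y
y = (KᵀK)⁻¹·Kᵀ·(x' − x̄) = [3]
z = y + H·x̄ = [3] + [-6] = [-3]

z = [-3]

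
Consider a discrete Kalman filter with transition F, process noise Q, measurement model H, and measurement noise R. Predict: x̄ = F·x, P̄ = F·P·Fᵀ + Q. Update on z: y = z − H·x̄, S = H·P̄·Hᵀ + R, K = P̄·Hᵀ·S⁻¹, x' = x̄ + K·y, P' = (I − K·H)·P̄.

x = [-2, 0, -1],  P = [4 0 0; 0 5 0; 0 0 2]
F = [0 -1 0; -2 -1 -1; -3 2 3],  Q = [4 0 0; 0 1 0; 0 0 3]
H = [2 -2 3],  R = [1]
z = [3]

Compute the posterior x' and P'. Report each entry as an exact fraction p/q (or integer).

x̄ = F·x = [0, 5, 3]
P̄ = F·P·Fᵀ + Q = [9 5 -10; 5 24 8; -10 8 77]
y = z − H·x̄ = [4]
S = H·P̄·Hᵀ + R = [570]
K = P̄·Hᵀ·S⁻¹ = [-11/285; -7/285; 13/38]
x' = x̄ + K·y = [-44/285, 1397/285, 83/19]
P' = (I − K·H)·P̄ = [2323/285 1271/285 -47/19; 1271/285 6742/285 243/19; -47/19 243/19 391/38]

x' = [-44/285, 1397/285, 83/19]
P' = [2323/285 1271/285 -47/19; 1271/285 6742/285 243/19; -47/19 243/19 391/38]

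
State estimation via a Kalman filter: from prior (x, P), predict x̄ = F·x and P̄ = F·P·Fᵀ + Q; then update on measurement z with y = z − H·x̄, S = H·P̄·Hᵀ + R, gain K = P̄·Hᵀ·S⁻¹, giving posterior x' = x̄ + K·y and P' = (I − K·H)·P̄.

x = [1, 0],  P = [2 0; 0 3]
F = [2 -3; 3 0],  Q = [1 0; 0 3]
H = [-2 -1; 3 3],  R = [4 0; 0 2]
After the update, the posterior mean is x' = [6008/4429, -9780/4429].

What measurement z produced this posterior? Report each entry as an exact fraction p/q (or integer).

z = [-2, -3]

x̄ = F·x = [2, 3]
P̄ = F·P·Fᵀ + Q = [36 12; 12 21]
S = H·P̄·Hᵀ + R = [217 -387; -387 731]
K = P̄·Hᵀ·S⁻¹ = [-66/103 -630/4429; 63/103 2034/4429]
x' − x̄ = [-2850/4429, -23067/4429] = K·y
y = (KᵀK)⁻¹·Kᵀ·(x' − x̄) = [5, -18]
z = y + H·x̄ = [5, -18] + [-7, 15] = [-2, -3]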